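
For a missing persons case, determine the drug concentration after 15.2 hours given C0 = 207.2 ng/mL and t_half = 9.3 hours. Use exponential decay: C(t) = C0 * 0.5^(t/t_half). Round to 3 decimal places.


Drug concentration decay:
Number of half-lives = t / t_half = 15.2 / 9.3 = 1.634409
Decay factor = 0.5^1.634409 = 0.32210233
C(t) = 207.2 * 0.32210233 = 66.740 ng/mL

66.740


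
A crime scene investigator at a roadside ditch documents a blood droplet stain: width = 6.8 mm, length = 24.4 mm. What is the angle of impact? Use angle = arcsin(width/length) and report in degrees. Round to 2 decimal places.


Blood spatter impact angle calculation:
width / length = 6.8 / 24.4 = 0.278689
angle = arcsin(0.278689)
angle = 16.18 degrees

16.18


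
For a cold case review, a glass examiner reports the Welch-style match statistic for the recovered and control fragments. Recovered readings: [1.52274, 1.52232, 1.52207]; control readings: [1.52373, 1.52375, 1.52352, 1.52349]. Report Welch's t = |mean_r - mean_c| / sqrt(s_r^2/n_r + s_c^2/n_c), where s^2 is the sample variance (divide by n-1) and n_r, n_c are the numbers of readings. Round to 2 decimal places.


Welch's t-criterion for glass RI comparison:
Recovered mean = sum / n_r = 4.56713 / 3 = 1.5223767
Control mean = sum / n_c = 6.09449 / 4 = 1.5236225
Recovered sample variance s_r^2 = 1.14633e-07
Control sample variance s_c^2 = 1.8625e-08
Welch SE (unpooled) = sqrt(s_r^2/n_r + s_c^2/n_c) = sqrt(3.82111e-08 + 4.65625e-09) = sqrt(4.28674e-08) = 0.000207044
|mean_r - mean_c| = 0.00124583
t = 0.00124583 / 0.000207044 = 6.02

6.02


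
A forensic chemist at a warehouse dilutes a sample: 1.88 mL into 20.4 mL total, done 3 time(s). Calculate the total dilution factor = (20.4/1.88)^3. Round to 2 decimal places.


Dilution factor calculation:
Single dilution = V_total / V_sample = 20.4 / 1.88 ≈ 10.851064
Number of dilutions = 3
Total DF = (20.4 / 1.88)^3 (full precision, rounded at the end) = 1277.66

1277.66


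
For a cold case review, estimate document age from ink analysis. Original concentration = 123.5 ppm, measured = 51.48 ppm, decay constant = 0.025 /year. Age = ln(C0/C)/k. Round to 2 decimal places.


Document age estimation:
C0/C = 123.5 / 51.48 = 2.39899
ln(C0/C) = 0.875048
t = 0.875048 / 0.025 = 35.00 years

35.00


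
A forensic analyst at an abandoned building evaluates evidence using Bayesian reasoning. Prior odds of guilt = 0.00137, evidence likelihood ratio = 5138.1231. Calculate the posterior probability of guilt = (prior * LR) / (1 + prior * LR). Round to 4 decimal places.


Bayesian evidence evaluation:
Posterior odds = prior_odds * LR = 0.00137 * 5138.1231 = 7.039229
Posterior probability = posterior_odds / (1 + posterior_odds)
= 7.039229 / (1 + 7.039229)
= 7.039229 / 8.039229
= 0.8756

0.8756


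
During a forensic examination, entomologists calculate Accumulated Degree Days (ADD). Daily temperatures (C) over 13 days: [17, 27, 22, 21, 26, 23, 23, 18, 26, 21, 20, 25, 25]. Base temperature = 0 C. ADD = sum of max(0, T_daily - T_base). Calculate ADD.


Computing ADD day by day:
Day 1: max(0, 17 - 0) = 17
Day 2: max(0, 27 - 0) = 27
Day 3: max(0, 22 - 0) = 22
Day 4: max(0, 21 - 0) = 21
Day 5: max(0, 26 - 0) = 26
Day 6: max(0, 23 - 0) = 23
Day 7: max(0, 23 - 0) = 23
Day 8: max(0, 18 - 0) = 18
Day 9: max(0, 26 - 0) = 26
Day 10: max(0, 21 - 0) = 21
Day 11: max(0, 20 - 0) = 20
Day 12: max(0, 25 - 0) = 25
Day 13: max(0, 25 - 0) = 25
Total ADD = 294

294


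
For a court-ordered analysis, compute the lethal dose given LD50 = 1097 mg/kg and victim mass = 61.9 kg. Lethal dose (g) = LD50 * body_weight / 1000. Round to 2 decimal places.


Lethal dose calculation:
Lethal dose = LD50 * body_weight / 1000
= 1097 * 61.9 / 1000
= 67904.3 / 1000
= 67.90 g

67.90


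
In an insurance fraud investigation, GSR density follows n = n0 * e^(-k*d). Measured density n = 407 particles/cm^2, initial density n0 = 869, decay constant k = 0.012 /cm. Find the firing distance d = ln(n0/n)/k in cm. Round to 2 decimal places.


GSR distance calculation:
n0/n = 869 / 407 = 2.135135
ln(n0/n) = 0.75853
d = 0.75853 / 0.012 = 63.21 cm

63.21


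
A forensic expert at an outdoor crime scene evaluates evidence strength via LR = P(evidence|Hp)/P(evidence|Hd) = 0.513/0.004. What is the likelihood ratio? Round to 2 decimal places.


Likelihood ratio calculation:
LR = P(E|Hp) / P(E|Hd)
LR = 0.513 / 0.004
LR = 128.25

128.25


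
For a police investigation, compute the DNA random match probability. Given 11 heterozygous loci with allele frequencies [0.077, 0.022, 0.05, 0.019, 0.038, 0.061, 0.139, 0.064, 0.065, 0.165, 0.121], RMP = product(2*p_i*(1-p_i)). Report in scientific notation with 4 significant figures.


Computing RMP for 11 loci:
Locus 1: 2 * 0.077 * 0.923 = 0.142142
Locus 2: 2 * 0.022 * 0.978 = 0.043032
Locus 3: 2 * 0.05 * 0.95 = 0.095
Locus 4: 2 * 0.019 * 0.981 = 0.037278
Locus 5: 2 * 0.038 * 0.962 = 0.073112
Locus 6: 2 * 0.061 * 0.939 = 0.114558
Locus 7: 2 * 0.139 * 0.861 = 0.239358
Locus 8: 2 * 0.064 * 0.936 = 0.119808
Locus 9: 2 * 0.065 * 0.935 = 0.12155
Locus 10: 2 * 0.165 * 0.835 = 0.27555
Locus 11: 2 * 0.121 * 0.879 = 0.212718
RMP = 3.707e-11

3.707e-11


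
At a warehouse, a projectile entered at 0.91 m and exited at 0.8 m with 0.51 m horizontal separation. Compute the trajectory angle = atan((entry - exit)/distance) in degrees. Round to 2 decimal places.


Bullet trajectory angle:
Height difference = 0.91 - 0.8 = 0.11 m
angle = atan(0.11 / 0.51)
angle = atan(0.215686)
angle = 12.17 degrees

12.17


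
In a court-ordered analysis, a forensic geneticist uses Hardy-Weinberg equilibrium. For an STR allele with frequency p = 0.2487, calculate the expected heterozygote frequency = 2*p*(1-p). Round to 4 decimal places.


Hardy-Weinberg heterozygote frequency:
q = 1 - p = 1 - 0.2487 = 0.7513
2pq = 2 * 0.2487 * 0.7513 = 0.3737

0.3737


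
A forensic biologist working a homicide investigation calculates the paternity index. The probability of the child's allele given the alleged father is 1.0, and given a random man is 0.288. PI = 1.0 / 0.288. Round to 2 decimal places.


Paternity Index calculation:
PI = P(allele|father) / P(allele|random)
PI = 1.0 / 0.288
PI = 3.47

3.47


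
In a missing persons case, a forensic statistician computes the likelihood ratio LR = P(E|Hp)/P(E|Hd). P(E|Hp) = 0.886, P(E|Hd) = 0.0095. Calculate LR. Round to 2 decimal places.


Likelihood ratio calculation:
LR = P(E|Hp) / P(E|Hd)
LR = 0.886 / 0.0095
LR = 93.26

93.26


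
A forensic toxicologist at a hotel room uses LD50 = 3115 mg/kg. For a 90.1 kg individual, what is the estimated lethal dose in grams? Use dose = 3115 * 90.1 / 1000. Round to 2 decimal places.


Lethal dose calculation:
Lethal dose = LD50 * body_weight / 1000
= 3115 * 90.1 / 1000
= 280661.5 / 1000
= 280.66 g

280.66


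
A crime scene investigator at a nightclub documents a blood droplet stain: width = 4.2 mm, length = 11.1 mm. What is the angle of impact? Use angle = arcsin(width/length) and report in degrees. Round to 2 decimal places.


Blood spatter impact angle calculation:
width / length = 4.2 / 11.1 = 0.378378
angle = arcsin(0.378378)
angle = 22.23 degrees

22.23


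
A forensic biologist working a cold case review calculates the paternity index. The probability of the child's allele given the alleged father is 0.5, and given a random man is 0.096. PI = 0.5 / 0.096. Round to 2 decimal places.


Paternity Index calculation:
PI = P(allele|father) / P(allele|random)
PI = 0.5 / 0.096
PI = 5.21

5.21


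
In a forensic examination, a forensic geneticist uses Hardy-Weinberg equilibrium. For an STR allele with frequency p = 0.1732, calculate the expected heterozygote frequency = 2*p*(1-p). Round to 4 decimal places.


Hardy-Weinberg heterozygote frequency:
q = 1 - p = 1 - 0.1732 = 0.8268
2pq = 2 * 0.1732 * 0.8268 = 0.2864

0.2864


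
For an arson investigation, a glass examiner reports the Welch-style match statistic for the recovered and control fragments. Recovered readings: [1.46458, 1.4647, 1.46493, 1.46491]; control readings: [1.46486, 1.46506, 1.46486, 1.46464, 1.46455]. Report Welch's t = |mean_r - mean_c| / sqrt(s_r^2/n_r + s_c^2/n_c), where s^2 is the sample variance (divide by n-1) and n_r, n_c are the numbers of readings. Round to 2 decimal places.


Welch's t-criterion for glass RI comparison:
Recovered mean = sum / n_r = 5.85912 / 4 = 1.46478
Control mean = sum / n_c = 7.32397 / 5 = 1.464794
Recovered sample variance s_r^2 = 2.86e-08
Control sample variance s_c^2 = 4.068e-08
Welch SE (unpooled) = sqrt(s_r^2/n_r + s_c^2/n_c) = sqrt(7.15e-09 + 8.136e-09) = sqrt(1.5286e-08) = 0.000123637
|mean_r - mean_c| = 1.4e-05
t = 1.4e-05 / 0.000123637 = 0.11

0.11


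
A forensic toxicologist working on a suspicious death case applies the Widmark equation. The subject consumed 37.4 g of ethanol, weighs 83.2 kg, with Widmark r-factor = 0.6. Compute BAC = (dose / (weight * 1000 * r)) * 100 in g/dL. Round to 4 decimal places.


Applying the Widmark formula:
BAC = (dose_g / (body_wt * 1000 * r)) * 100
Denominator = 83.2 * 1000 * 0.6 = 49920
BAC = (37.4 / 49920) * 100
BAC = 0.0749 g/dL

0.0749


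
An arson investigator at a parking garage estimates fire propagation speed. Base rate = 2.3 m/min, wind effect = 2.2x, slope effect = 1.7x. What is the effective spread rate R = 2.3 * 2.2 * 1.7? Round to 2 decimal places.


Fire spread rate calculation:
R = R0 * wind_factor * slope_factor
= 2.3 * 2.2 * 1.7
= 5.06 * 1.7
= 8.60 m/min

8.60


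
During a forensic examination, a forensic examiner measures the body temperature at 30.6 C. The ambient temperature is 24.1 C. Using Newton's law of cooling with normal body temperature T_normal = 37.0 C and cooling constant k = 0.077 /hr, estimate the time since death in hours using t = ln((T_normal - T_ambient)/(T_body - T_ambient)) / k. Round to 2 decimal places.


Using Newton's law of cooling:
t = ln((T_normal - T_ambient) / (T_body - T_ambient)) / k
T_normal - T_ambient = 12.9
T_body - T_ambient = 6.5
Ratio = 1.984615
ln(ratio) = 0.685425
t = 0.685425 / 0.077 = 8.90 hours

8.90


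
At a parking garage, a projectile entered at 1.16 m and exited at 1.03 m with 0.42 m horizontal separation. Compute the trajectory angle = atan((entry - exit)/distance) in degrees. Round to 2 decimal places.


Bullet trajectory angle:
Height difference = 1.16 - 1.03 = 0.13 m
angle = atan(0.13 / 0.42)
angle = atan(0.309524)
angle = 17.20 degrees

17.20


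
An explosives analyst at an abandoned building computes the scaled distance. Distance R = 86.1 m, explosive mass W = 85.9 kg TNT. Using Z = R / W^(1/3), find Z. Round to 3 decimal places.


Scaled distance calculation:
W^(1/3) = 85.9^(1/3) = 4.412293
Z = R / W^(1/3) = 86.1 / 4.412293
Z = 19.514 m/kg^(1/3)

19.514


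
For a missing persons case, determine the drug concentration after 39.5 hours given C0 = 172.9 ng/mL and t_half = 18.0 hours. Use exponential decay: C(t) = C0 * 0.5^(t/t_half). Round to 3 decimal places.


Drug concentration decay:
Number of half-lives = t / t_half = 39.5 / 18.0 = 2.194444
Decay factor = 0.5^2.194444 = 0.21847741
C(t) = 172.9 * 0.21847741 = 37.775 ng/mL

37.775


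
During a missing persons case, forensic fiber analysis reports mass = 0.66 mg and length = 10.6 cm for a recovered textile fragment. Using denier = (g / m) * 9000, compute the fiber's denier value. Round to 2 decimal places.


Denier calculation:
Mass in grams = 0.66 mg / 1000 = 0.00066 g
Length in meters = 10.6 cm / 100 = 0.106 m
Linear density = mass / length = 0.00066 / 0.106 = 0.00622642 g/m
Denier = (g/m) * 9000 = 0.00622642 * 9000 = 56.04

56.04


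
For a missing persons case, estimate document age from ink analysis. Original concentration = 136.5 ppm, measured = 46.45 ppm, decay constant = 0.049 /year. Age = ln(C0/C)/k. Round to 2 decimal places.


Document age estimation:
C0/C = 136.5 / 46.45 = 2.938644
ln(C0/C) = 1.077948
t = 1.077948 / 0.049 = 22.00 years

22.00


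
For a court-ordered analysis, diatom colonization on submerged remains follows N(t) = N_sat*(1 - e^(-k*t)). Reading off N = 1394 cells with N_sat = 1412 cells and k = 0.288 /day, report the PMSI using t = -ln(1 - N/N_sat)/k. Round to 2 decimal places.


PMSI from diatom colonization curve:
N / N_sat = 1394 / 1412 = 0.987252
1 - N/N_sat = 0.012748
ln(1 - N/N_sat) = -4.362381
t = -ln(1 - N/N_sat) / k = -(-4.362381) / 0.288 = 15.15 days

15.15


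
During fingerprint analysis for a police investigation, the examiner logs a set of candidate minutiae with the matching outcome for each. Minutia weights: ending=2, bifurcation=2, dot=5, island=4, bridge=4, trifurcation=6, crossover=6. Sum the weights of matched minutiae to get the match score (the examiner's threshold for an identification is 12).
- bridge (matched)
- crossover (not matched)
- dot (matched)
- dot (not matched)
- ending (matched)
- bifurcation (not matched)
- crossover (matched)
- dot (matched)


Weighted minutiae match score:
  bridge: matched, +4 (running total 4)
  crossover: not matched, +0
  dot: matched, +5 (running total 9)
  dot: not matched, +0
  ending: matched, +2 (running total 11)
  bifurcation: not matched, +0
  crossover: matched, +6 (running total 17)
  dot: matched, +5 (running total 22)
Total score = 22
Threshold = 12; verdict = identification

22


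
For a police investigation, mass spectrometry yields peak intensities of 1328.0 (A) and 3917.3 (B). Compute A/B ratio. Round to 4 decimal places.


Spectral peak ratio:
Peak A = 1328.0 counts
Peak B = 3917.3 counts
Ratio = 1328.0 / 3917.3 = 0.3390

0.3390


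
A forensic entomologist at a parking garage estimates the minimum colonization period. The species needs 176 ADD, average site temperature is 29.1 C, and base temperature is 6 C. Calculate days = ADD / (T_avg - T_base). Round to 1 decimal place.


Insect development time:
Effective temperature = avg_temp - T_base = 29.1 - 6 = 23.1 C
Days = ADD / effective_temp = 176 / 23.1 = 7.6 days

7.6


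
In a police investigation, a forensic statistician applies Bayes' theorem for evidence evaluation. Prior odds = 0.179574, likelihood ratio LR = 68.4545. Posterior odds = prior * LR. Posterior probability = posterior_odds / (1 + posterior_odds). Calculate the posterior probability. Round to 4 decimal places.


Bayesian evidence evaluation:
Posterior odds = prior_odds * LR = 0.179574 * 68.4545 = 12.29265
Posterior probability = posterior_odds / (1 + posterior_odds)
= 12.29265 / (1 + 12.29265)
= 12.29265 / 13.29265
= 0.9248

0.9248


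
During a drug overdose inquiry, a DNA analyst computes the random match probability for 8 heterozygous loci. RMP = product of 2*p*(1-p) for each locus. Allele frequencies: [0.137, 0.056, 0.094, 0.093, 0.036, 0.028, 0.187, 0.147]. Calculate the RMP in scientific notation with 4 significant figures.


Computing RMP for 8 loci:
Locus 1: 2 * 0.137 * 0.863 = 0.236462
Locus 2: 2 * 0.056 * 0.944 = 0.105728
Locus 3: 2 * 0.094 * 0.906 = 0.170328
Locus 4: 2 * 0.093 * 0.907 = 0.168702
Locus 5: 2 * 0.036 * 0.964 = 0.069408
Locus 6: 2 * 0.028 * 0.972 = 0.054432
Locus 7: 2 * 0.187 * 0.813 = 0.304062
Locus 8: 2 * 0.147 * 0.853 = 0.250782
RMP = 2.070e-07

2.070e-07


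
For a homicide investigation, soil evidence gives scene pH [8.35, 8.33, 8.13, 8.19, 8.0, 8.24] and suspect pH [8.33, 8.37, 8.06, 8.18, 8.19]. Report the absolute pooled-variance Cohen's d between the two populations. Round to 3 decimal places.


Pooled-variance Cohen's d for soil pH comparison:
Scene mean = 49.24 / 6 = 8.206667
Suspect mean = 41.13 / 5 = 8.226
Scene sample variance s_s^2 = 0.017147
Suspect sample variance s_c^2 = 0.01563
Pooled variance = ((n_s-1)*s_s^2 + (n_c-1)*s_c^2) / (n_s + n_c - 2) = 0.016473
Pooled SD = sqrt(0.016473) = 0.128347
Mean difference = -0.019333
|d| = |-0.019333| / 0.128347 = 0.151

0.151


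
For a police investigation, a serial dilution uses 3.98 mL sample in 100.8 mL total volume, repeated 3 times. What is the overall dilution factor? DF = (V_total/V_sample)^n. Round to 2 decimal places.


Dilution factor calculation:
Single dilution = V_total / V_sample = 100.8 / 3.98 ≈ 25.326633
Number of dilutions = 3
Total DF = (100.8 / 3.98)^3 (full precision, rounded at the end) = 16245.47

16245.47


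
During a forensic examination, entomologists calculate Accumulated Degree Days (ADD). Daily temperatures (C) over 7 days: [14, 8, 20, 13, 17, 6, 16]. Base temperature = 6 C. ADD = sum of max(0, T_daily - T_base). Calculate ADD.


Computing ADD day by day:
Day 1: max(0, 14 - 6) = 8
Day 2: max(0, 8 - 6) = 2
Day 3: max(0, 20 - 6) = 14
Day 4: max(0, 13 - 6) = 7
Day 5: max(0, 17 - 6) = 11
Day 6: max(0, 6 - 6) = 0
Day 7: max(0, 16 - 6) = 10
Total ADD = 52

52


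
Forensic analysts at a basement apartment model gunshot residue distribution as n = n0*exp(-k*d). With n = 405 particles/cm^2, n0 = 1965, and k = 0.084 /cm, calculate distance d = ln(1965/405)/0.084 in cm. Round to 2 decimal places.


GSR distance calculation:
n0/n = 1965 / 405 = 4.851852
ln(n0/n) = 1.57936
d = 1.57936 / 0.084 = 18.80 cm

18.80


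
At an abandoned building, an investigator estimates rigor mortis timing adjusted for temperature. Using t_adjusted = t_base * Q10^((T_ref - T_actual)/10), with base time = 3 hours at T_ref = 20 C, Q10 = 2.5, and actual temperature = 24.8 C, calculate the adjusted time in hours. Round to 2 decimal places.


Rigor mortis time adjustment:
Exponent = (T_ref - T_actual) / 10 = (20 - 24.8) / 10 = -0.48
Q10 factor = 2.5^-0.48 = 0.64415
t_adjusted = 3 * 0.64415 = 1.93 hours

1.93


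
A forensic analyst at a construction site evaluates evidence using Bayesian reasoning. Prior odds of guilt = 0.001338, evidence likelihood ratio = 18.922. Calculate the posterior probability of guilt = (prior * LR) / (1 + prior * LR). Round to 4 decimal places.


Bayesian evidence evaluation:
Posterior odds = prior_odds * LR = 0.001338 * 18.922 = 0.02531764
Posterior probability = posterior_odds / (1 + posterior_odds)
= 0.02531764 / (1 + 0.02531764)
= 0.02531764 / 1.02531764
= 0.0247

0.0247


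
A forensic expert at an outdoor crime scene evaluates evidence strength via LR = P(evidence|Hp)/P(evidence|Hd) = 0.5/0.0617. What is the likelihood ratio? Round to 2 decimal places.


Likelihood ratio calculation:
LR = P(E|Hp) / P(E|Hd)
LR = 0.5 / 0.0617
LR = 8.10

8.10


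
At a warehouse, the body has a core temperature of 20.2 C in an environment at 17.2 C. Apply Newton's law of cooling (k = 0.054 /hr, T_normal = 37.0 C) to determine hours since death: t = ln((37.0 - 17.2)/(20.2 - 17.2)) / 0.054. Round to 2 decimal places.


Using Newton's law of cooling:
t = ln((T_normal - T_ambient) / (T_body - T_ambient)) / k
T_normal - T_ambient = 19.8
T_body - T_ambient = 3.0
Ratio = 6.6
ln(ratio) = 1.88707
t = 1.88707 / 0.054 = 34.95 hours

34.95


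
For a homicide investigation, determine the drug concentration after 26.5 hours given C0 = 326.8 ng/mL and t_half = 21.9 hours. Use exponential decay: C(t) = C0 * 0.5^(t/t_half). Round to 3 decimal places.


Drug concentration decay:
Number of half-lives = t / t_half = 26.5 / 21.9 = 1.210046
Decay factor = 0.5^1.210046 = 0.43225483
C(t) = 326.8 * 0.43225483 = 141.261 ng/mL

141.261


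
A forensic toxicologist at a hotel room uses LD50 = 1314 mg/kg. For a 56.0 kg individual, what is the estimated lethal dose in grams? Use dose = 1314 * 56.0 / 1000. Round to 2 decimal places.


Lethal dose calculation:
Lethal dose = LD50 * body_weight / 1000
= 1314 * 56.0 / 1000
= 73584 / 1000
= 73.58 g

73.58


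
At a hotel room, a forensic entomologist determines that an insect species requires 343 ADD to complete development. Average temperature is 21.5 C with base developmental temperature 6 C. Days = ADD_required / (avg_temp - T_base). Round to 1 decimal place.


Insect development time:
Effective temperature = avg_temp - T_base = 21.5 - 6 = 15.5 C
Days = ADD / effective_temp = 343 / 15.5 = 22.1 days

22.1


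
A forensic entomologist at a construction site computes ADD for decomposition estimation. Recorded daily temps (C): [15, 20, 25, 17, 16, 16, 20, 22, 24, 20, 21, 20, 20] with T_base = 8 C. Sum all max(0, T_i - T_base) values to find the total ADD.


Computing ADD day by day:
Day 1: max(0, 15 - 8) = 7
Day 2: max(0, 20 - 8) = 12
Day 3: max(0, 25 - 8) = 17
Day 4: max(0, 17 - 8) = 9
Day 5: max(0, 16 - 8) = 8
Day 6: max(0, 16 - 8) = 8
Day 7: max(0, 20 - 8) = 12
Day 8: max(0, 22 - 8) = 14
Day 9: max(0, 24 - 8) = 16
Day 10: max(0, 20 - 8) = 12
Day 11: max(0, 21 - 8) = 13
Day 12: max(0, 20 - 8) = 12
Day 13: max(0, 20 - 8) = 12
Total ADD = 152

152


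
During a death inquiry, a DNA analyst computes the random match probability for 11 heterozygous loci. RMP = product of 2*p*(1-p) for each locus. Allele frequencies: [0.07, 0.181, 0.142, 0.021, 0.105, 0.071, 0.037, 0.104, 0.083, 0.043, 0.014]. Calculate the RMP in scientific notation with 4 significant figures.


Computing RMP for 11 loci:
Locus 1: 2 * 0.07 * 0.93 = 0.1302
Locus 2: 2 * 0.181 * 0.819 = 0.296478
Locus 3: 2 * 0.142 * 0.858 = 0.243672
Locus 4: 2 * 0.021 * 0.979 = 0.041118
Locus 5: 2 * 0.105 * 0.895 = 0.18795
Locus 6: 2 * 0.071 * 0.929 = 0.131918
Locus 7: 2 * 0.037 * 0.963 = 0.071262
Locus 8: 2 * 0.104 * 0.896 = 0.186368
Locus 9: 2 * 0.083 * 0.917 = 0.152222
Locus 10: 2 * 0.043 * 0.957 = 0.082302
Locus 11: 2 * 0.014 * 0.986 = 0.027608
RMP = 4.405e-11

4.405e-11


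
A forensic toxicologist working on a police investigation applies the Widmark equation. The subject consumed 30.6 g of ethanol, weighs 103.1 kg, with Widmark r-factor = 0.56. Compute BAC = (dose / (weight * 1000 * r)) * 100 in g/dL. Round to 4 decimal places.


Applying the Widmark formula:
BAC = (dose_g / (body_wt * 1000 * r)) * 100
Denominator = 103.1 * 1000 * 0.56 = 57736
BAC = (30.6 / 57736) * 100
BAC = 0.0530 g/dL

0.0530


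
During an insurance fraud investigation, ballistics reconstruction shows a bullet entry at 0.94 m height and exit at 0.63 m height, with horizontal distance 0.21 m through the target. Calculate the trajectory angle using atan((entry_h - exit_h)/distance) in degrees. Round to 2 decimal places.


Bullet trajectory angle:
Height difference = 0.94 - 0.63 = 0.31 m
angle = atan(0.31 / 0.21)
angle = atan(1.47619)
angle = 55.89 degrees

55.89


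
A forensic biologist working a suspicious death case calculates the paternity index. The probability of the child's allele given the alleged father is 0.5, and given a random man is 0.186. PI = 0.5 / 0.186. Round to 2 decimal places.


Paternity Index calculation:
PI = P(allele|father) / P(allele|random)
PI = 0.5 / 0.186
PI = 2.69

2.69


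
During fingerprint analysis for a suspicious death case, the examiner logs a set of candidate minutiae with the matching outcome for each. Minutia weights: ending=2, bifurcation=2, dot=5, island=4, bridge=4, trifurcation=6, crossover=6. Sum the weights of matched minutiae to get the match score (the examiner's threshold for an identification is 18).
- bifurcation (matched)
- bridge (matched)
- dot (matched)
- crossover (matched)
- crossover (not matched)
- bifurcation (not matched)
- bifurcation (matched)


Weighted minutiae match score:
  bifurcation: matched, +2 (running total 2)
  bridge: matched, +4 (running total 6)
  dot: matched, +5 (running total 11)
  crossover: matched, +6 (running total 17)
  crossover: not matched, +0
  bifurcation: not matched, +0
  bifurcation: matched, +2 (running total 19)
Total score = 19
Threshold = 18; verdict = identification

19


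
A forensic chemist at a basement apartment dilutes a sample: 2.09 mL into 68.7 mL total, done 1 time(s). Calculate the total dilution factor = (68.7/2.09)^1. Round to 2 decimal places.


Dilution factor calculation:
Single dilution = V_total / V_sample = 68.7 / 2.09 ≈ 32.870813
Number of dilutions = 1
Total DF = (68.7 / 2.09)^1 (full precision, rounded at the end) = 32.87

32.87


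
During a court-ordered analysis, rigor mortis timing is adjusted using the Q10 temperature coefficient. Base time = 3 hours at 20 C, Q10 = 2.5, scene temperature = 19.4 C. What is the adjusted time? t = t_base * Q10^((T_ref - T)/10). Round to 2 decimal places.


Rigor mortis time adjustment:
Exponent = (T_ref - T_actual) / 10 = (20 - 19.4) / 10 = 0.06
Q10 factor = 2.5^0.06 = 1.05652
t_adjusted = 3 * 1.05652 = 3.17 hours

3.17


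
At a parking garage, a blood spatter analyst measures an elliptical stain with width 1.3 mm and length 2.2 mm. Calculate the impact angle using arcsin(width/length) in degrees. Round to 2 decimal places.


Blood spatter impact angle calculation:
width / length = 1.3 / 2.2 = 0.590909
angle = arcsin(0.590909)
angle = 36.22 degrees

36.22


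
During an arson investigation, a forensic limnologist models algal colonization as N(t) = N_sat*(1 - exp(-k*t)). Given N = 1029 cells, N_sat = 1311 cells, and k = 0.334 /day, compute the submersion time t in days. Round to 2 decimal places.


PMSI from diatom colonization curve:
N / N_sat = 1029 / 1311 = 0.784897
1 - N/N_sat = 0.215103
ln(1 - N/N_sat) = -1.536638
t = -ln(1 - N/N_sat) / k = -(-1.536638) / 0.334 = 4.60 days

4.60


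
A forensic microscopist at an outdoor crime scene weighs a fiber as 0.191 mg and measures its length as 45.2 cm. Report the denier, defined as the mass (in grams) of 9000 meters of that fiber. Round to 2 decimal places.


Denier calculation:
Mass in grams = 0.191 mg / 1000 = 0.000191 g
Length in meters = 45.2 cm / 100 = 0.452 m
Linear density = mass / length = 0.000191 / 0.452 = 0.00042257 g/m
Denier = (g/m) * 9000 = 0.00042257 * 9000 = 3.80

3.80


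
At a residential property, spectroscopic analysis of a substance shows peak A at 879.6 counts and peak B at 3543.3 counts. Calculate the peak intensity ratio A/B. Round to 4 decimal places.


Spectral peak ratio:
Peak A = 879.6 counts
Peak B = 3543.3 counts
Ratio = 879.6 / 3543.3 = 0.2482

0.2482


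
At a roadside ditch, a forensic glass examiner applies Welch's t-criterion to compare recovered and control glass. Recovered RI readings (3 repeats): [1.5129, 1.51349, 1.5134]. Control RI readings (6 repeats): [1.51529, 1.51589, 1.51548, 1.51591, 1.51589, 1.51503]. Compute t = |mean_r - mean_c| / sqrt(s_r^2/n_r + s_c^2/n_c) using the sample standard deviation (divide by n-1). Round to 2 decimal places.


Welch's t-criterion for glass RI comparison:
Recovered mean = sum / n_r = 4.53979 / 3 = 1.5132633
Control mean = sum / n_c = 9.09349 / 6 = 1.5155817
Recovered sample variance s_r^2 = 1.01033e-07
Control sample variance s_c^2 = 1.39537e-07
Welch SE (unpooled) = sqrt(s_r^2/n_r + s_c^2/n_c) = sqrt(3.36778e-08 + 2.32561e-08) = sqrt(5.69339e-08) = 0.000238608
|mean_r - mean_c| = 0.00231833
t = 0.00231833 / 0.000238608 = 9.72

9.72


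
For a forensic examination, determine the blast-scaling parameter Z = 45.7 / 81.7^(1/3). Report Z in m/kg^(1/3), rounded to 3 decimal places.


Scaled distance calculation:
W^(1/3) = 81.7^(1/3) = 4.339177
Z = R / W^(1/3) = 45.7 / 4.339177
Z = 10.532 m/kg^(1/3)

10.532


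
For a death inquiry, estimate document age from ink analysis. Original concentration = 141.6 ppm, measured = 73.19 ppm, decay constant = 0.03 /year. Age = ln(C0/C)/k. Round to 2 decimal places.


Document age estimation:
C0/C = 141.6 / 73.19 = 1.934691
ln(C0/C) = 0.659948
t = 0.659948 / 0.03 = 22.00 years

22.00


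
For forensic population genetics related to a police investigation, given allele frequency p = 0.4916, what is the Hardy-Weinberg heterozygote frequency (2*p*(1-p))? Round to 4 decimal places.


Hardy-Weinberg heterozygote frequency:
q = 1 - p = 1 - 0.4916 = 0.5084
2pq = 2 * 0.4916 * 0.5084 = 0.4999

0.4999


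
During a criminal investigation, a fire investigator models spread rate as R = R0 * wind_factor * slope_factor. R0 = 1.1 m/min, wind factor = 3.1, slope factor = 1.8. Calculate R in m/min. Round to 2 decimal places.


Fire spread rate calculation:
R = R0 * wind_factor * slope_factor
= 1.1 * 3.1 * 1.8
= 3.41 * 1.8
= 6.14 m/min

6.14


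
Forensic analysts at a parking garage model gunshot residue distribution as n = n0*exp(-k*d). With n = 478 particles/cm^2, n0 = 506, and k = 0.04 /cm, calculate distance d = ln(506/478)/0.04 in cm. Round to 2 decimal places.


GSR distance calculation:
n0/n = 506 / 478 = 1.058577
ln(n0/n) = 0.056926
d = 0.056926 / 0.04 = 1.42 cm

1.42


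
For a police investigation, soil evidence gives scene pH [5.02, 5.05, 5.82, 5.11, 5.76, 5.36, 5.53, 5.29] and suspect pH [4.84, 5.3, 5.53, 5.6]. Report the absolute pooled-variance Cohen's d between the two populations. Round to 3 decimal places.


Pooled-variance Cohen's d for soil pH comparison:
Scene mean = 42.94 / 8 = 5.3675
Suspect mean = 21.27 / 4 = 5.3175
Scene sample variance s_s^2 = 0.097021
Suspect sample variance s_c^2 = 0.117758
Pooled variance = ((n_s-1)*s_s^2 + (n_c-1)*s_c^2) / (n_s + n_c - 2) = 0.103243
Pooled SD = sqrt(0.103243) = 0.321314
Mean difference = 0.05
|d| = |0.05| / 0.321314 = 0.156

0.156


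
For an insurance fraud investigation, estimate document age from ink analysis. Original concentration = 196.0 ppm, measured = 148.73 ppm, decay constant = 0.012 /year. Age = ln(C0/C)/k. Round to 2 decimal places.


Document age estimation:
C0/C = 196.0 / 148.73 = 1.317824
ln(C0/C) = 0.275982
t = 0.275982 / 0.012 = 23.00 years

23.00


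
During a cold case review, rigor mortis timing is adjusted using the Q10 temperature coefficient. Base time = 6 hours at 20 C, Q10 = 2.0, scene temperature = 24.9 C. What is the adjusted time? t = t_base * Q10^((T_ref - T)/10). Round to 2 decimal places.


Rigor mortis time adjustment:
Exponent = (T_ref - T_actual) / 10 = (20 - 24.9) / 10 = -0.49
Q10 factor = 2.0^-0.49 = 0.71203
t_adjusted = 6 * 0.71203 = 4.27 hours

4.27


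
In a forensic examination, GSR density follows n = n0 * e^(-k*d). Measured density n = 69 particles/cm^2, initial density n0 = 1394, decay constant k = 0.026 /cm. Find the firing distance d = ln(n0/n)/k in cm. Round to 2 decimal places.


GSR distance calculation:
n0/n = 1394 / 69 = 20.202899
ln(n0/n) = 3.005826
d = 3.005826 / 0.026 = 115.61 cm

115.61


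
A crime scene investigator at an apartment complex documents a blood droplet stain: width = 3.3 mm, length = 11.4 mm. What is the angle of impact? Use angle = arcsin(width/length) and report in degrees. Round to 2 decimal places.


Blood spatter impact angle calculation:
width / length = 3.3 / 11.4 = 0.289474
angle = arcsin(0.289474)
angle = 16.83 degrees

16.83


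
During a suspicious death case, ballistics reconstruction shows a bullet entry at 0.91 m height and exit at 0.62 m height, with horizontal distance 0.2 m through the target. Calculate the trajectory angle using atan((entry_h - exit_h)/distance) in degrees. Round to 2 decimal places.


Bullet trajectory angle:
Height difference = 0.91 - 0.62 = 0.29 m
angle = atan(0.29 / 0.2)
angle = atan(1.45)
angle = 55.41 degrees

55.41


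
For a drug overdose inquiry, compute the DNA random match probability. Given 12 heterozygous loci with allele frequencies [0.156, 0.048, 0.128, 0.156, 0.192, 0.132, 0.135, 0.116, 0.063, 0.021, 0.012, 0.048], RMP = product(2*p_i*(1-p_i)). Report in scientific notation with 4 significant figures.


Computing RMP for 12 loci:
Locus 1: 2 * 0.156 * 0.844 = 0.263328
Locus 2: 2 * 0.048 * 0.952 = 0.091392
Locus 3: 2 * 0.128 * 0.872 = 0.223232
Locus 4: 2 * 0.156 * 0.844 = 0.263328
Locus 5: 2 * 0.192 * 0.808 = 0.310272
Locus 6: 2 * 0.132 * 0.868 = 0.229152
Locus 7: 2 * 0.135 * 0.865 = 0.23355
Locus 8: 2 * 0.116 * 0.884 = 0.205088
Locus 9: 2 * 0.063 * 0.937 = 0.118062
Locus 10: 2 * 0.021 * 0.979 = 0.041118
Locus 11: 2 * 0.012 * 0.988 = 0.023712
Locus 12: 2 * 0.048 * 0.952 = 0.091392
RMP = 5.068e-11

5.068e-11


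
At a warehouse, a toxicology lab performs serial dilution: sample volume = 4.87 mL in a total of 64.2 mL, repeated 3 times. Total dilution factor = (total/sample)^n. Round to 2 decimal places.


Dilution factor calculation:
Single dilution = V_total / V_sample = 64.2 / 4.87 ≈ 13.182752
Number of dilutions = 3
Total DF = (64.2 / 4.87)^3 (full precision, rounded at the end) = 2290.96

2290.96


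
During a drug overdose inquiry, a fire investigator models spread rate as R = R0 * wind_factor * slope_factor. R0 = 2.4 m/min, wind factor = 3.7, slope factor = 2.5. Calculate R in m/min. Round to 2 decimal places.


Fire spread rate calculation:
R = R0 * wind_factor * slope_factor
= 2.4 * 3.7 * 2.5
= 8.88 * 2.5
= 22.20 m/min

22.20


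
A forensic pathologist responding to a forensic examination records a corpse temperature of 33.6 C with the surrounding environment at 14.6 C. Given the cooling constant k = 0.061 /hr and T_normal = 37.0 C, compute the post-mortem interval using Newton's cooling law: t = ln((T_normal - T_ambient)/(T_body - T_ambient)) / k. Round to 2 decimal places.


Using Newton's law of cooling:
t = ln((T_normal - T_ambient) / (T_body - T_ambient)) / k
T_normal - T_ambient = 22.4
T_body - T_ambient = 19.0
Ratio = 1.178947
ln(ratio) = 0.164622
t = 0.164622 / 0.061 = 2.70 hours

2.70


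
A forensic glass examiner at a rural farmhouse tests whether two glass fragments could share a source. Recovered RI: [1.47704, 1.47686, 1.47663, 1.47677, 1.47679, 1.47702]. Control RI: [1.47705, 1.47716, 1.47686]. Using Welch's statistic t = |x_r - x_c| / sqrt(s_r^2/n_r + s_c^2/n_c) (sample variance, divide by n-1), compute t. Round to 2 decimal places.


Welch's t-criterion for glass RI comparison:
Recovered mean = sum / n_r = 8.86111 / 6 = 1.4768517
Control mean = sum / n_c = 4.43107 / 3 = 1.4770233
Recovered sample variance s_r^2 = 2.46967e-08
Control sample variance s_c^2 = 2.30333e-08
Welch SE (unpooled) = sqrt(s_r^2/n_r + s_c^2/n_c) = sqrt(4.11611e-09 + 7.67778e-09) = sqrt(1.17939e-08) = 0.0001086
|mean_r - mean_c| = 0.000171667
t = 0.000171667 / 0.0001086 = 1.58

1.58


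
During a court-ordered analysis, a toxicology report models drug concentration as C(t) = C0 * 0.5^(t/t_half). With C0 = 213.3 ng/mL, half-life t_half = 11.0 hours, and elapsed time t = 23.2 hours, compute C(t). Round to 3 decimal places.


Drug concentration decay:
Number of half-lives = t / t_half = 23.2 / 11.0 = 2.109091
Decay factor = 0.5^2.109091 = 0.23179302
C(t) = 213.3 * 0.23179302 = 49.441 ng/mL

49.441


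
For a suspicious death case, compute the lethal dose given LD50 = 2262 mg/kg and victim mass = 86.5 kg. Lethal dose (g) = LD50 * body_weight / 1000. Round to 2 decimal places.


Lethal dose calculation:
Lethal dose = LD50 * body_weight / 1000
= 2262 * 86.5 / 1000
= 195663 / 1000
= 195.66 g

195.66


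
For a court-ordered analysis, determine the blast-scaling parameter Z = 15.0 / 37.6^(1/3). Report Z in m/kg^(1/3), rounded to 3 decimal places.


Scaled distance calculation:
W^(1/3) = 37.6^(1/3) = 3.350137
Z = R / W^(1/3) = 15.0 / 3.350137
Z = 4.477 m/kg^(1/3)

4.477


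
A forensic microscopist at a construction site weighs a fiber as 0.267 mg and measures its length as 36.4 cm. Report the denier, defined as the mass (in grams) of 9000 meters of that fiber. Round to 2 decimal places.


Denier calculation:
Mass in grams = 0.267 mg / 1000 = 0.000267 g
Length in meters = 36.4 cm / 100 = 0.364 m
Linear density = mass / length = 0.000267 / 0.364 = 0.00073352 g/m
Denier = (g/m) * 9000 = 0.00073352 * 9000 = 6.60

6.60


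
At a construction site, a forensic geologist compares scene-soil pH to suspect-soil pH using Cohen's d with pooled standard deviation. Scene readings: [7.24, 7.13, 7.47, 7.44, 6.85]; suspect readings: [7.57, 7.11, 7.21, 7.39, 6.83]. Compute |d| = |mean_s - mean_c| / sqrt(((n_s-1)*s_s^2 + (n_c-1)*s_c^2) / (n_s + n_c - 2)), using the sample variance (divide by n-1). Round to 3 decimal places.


Pooled-variance Cohen's d for soil pH comparison:
Scene mean = 36.13 / 5 = 7.226
Suspect mean = 36.11 / 5 = 7.222
Scene sample variance s_s^2 = 0.06403
Suspect sample variance s_c^2 = 0.07892
Pooled variance = ((n_s-1)*s_s^2 + (n_c-1)*s_c^2) / (n_s + n_c - 2) = 0.071475
Pooled SD = sqrt(0.071475) = 0.267348
Mean difference = 0.004
|d| = |0.004| / 0.267348 = 0.015

0.015


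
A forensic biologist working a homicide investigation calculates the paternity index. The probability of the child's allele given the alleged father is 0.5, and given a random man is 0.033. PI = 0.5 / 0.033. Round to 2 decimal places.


Paternity Index calculation:
PI = P(allele|father) / P(allele|random)
PI = 0.5 / 0.033
PI = 15.15

15.15


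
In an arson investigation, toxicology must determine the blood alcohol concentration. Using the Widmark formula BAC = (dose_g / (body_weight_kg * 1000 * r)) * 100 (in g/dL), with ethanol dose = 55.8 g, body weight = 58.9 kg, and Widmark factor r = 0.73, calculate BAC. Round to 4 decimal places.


Applying the Widmark formula:
BAC = (dose_g / (body_wt * 1000 * r)) * 100
Denominator = 58.9 * 1000 * 0.73 = 42997
BAC = (55.8 / 42997) * 100
BAC = 0.1298 g/dL

0.1298


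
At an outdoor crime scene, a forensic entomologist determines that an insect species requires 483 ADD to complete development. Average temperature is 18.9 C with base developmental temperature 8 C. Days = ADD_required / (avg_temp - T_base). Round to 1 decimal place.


Insect development time:
Effective temperature = avg_temp - T_base = 18.9 - 8 = 10.9 C
Days = ADD / effective_temp = 483 / 10.9 = 44.3 days

44.3


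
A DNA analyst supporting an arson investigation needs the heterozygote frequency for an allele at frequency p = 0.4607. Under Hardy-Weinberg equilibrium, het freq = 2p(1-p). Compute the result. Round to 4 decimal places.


Hardy-Weinberg heterozygote frequency:
q = 1 - p = 1 - 0.4607 = 0.5393
2pq = 2 * 0.4607 * 0.5393 = 0.4969

0.4969


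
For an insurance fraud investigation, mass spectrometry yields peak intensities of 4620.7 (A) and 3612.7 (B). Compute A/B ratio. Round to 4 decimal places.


Spectral peak ratio:
Peak A = 4620.7 counts
Peak B = 3612.7 counts
Ratio = 4620.7 / 3612.7 = 1.2790

1.2790


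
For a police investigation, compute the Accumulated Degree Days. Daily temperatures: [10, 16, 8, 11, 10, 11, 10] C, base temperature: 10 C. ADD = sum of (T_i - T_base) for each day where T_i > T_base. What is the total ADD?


Computing ADD day by day:
Day 1: max(0, 10 - 10) = 0
Day 2: max(0, 16 - 10) = 6
Day 3: max(0, 8 - 10) = 0
Day 4: max(0, 11 - 10) = 1
Day 5: max(0, 10 - 10) = 0
Day 6: max(0, 11 - 10) = 1
Day 7: max(0, 10 - 10) = 0
Total ADD = 8

8


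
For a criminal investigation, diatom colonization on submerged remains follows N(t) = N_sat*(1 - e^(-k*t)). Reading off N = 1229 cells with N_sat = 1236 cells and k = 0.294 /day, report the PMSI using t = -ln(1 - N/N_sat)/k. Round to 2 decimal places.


PMSI from diatom colonization curve:
N / N_sat = 1229 / 1236 = 0.994337
1 - N/N_sat = 0.005663
ln(1 - N/N_sat) = -5.173801
t = -ln(1 - N/N_sat) / k = -(-5.173801) / 0.294 = 17.60 days

17.60


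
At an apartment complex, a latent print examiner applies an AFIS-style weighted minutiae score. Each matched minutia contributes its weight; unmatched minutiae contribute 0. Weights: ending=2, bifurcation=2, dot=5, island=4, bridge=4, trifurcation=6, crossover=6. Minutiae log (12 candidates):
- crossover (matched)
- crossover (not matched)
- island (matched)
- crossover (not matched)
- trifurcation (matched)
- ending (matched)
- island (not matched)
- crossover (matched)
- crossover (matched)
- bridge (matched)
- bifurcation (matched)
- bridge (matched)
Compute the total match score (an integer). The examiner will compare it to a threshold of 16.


Weighted minutiae match score:
  crossover: matched, +6 (running total 6)
  crossover: not matched, +0
  island: matched, +4 (running total 10)
  crossover: not matched, +0
  trifurcation: matched, +6 (running total 16)
  ending: matched, +2 (running total 18)
  island: not matched, +0
  crossover: matched, +6 (running total 24)
  crossover: matched, +6 (running total 30)
  bridge: matched, +4 (running total 34)
  bifurcation: matched, +2 (running total 36)
  bridge: matched, +4 (running total 40)
Total score = 40
Threshold = 16; verdict = identification

40
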